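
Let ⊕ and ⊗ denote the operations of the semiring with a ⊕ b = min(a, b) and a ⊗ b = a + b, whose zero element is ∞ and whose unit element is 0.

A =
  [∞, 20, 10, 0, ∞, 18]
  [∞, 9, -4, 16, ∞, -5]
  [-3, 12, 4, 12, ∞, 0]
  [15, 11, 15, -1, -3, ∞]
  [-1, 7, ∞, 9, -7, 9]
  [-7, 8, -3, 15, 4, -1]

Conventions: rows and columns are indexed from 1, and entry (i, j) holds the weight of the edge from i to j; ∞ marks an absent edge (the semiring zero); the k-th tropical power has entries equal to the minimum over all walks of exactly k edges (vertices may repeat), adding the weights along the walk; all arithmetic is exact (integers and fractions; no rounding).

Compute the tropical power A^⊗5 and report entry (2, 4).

A^⊗2:
  [7, 11, 14, -1, -3, 10]
  [-12, 3, -8, 8, -1, -6]
  [-7, 8, -3, -3, 4, -1]
  [-4, 4, 7, -2, -10, 6]
  [-8, 0, 3, -1, -14, 2]
  [-8, 7, -4, -7, -3, -3]
A^⊗3:
  [-4, 4, 7, -2, -10, 6]
  [-13, 2, -9, -12, -8, -8]
  [-8, 7, -4, -7, -6, -3]
  [-11, -3, 0, -4, -17, -1]
  [-15, -7, -4, -8, -21, -5]
  [-10, 4, -6, -8, -10, -4]
A^⊗4:
  [-11, -3, 0, -4, -17, -1]
  [-15, -1, -11, -13, -15, -9]
  [-10, 1, -6, -8, -13, -4]
  [-18, -10, -7, -11, -24, -8]
  [-22, -14, -11, -15, -28, -12]
  [-11, -3, -7, -10, -17, -6]
A^⊗5:
  [-18, -10, -7, -11, -24, -8]
  [-16, -8, -12, -15, -22, -11]
  [-14, -6, -7, -10, -20, -6]
  [-25, -17, -14, -18, -31, -15]
  [-29, -21, -18, -22, -35, -19]
  [-18, -10, -9, -11, -24, -8]
Key observation: the optimum is the walk 2->6->3->6->1->4, with weight (-5) + (-3) + 0 + (-7) + 0 = -15.
Optimal value attained by: walk 2->6->3->6->1->4.
Answer: (A^⊗5)[2][4] = -15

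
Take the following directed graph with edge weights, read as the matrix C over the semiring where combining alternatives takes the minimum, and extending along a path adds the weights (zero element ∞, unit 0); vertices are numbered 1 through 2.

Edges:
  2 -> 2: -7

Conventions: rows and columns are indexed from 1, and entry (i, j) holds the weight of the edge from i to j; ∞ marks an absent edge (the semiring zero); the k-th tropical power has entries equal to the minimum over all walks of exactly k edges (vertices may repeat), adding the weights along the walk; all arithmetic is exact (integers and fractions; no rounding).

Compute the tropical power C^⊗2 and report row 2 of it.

C^⊗2:
  [∞, ∞]
  [∞, -14]
Answer: row 2 of C^⊗2 = [∞, -14]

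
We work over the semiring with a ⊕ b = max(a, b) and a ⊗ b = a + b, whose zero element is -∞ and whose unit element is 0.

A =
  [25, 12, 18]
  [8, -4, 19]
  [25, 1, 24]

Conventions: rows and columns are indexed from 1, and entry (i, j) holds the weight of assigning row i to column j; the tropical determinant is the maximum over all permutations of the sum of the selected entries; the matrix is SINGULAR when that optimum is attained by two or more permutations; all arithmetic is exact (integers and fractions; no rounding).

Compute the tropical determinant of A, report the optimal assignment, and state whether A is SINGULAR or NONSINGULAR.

σ = (1, 2, 3): 25 + (-4) + 24 = 45
σ = (1, 3, 2): 25 + 19 + 1 = 45
σ = (2, 1, 3): 12 + 8 + 24 = 44
σ = (2, 3, 1): 12 + 19 + 25 = 56
σ = (3, 1, 2): 18 + 8 + 1 = 27
σ = (3, 2, 1): 18 + (-4) + 25 = 39
Optimal value attained by: σ = (2, 3, 1).
Answer: det⊕(A) = 56; verdict: NONSINGULAR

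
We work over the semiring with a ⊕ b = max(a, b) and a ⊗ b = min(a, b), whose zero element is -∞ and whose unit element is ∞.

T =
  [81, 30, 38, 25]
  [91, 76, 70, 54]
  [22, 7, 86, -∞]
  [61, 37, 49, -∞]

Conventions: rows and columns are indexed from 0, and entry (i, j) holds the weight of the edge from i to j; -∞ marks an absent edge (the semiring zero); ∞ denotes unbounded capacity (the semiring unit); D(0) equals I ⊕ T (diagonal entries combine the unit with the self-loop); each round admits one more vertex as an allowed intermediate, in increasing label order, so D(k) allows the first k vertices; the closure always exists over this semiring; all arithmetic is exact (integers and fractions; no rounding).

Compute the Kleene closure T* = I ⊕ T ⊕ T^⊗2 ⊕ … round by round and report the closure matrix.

D(0):
  [∞, 30, 38, 25]
  [91, ∞, 70, 54]
  [22, 7, ∞, -∞]
  [61, 37, 49, ∞]
D(1):
  [∞, 30, 38, 25]
  [91, ∞, 70, 54]
  [22, 22, ∞, 22]
  [61, 37, 49, ∞]
D(2):
  [∞, 30, 38, 30]
  [91, ∞, 70, 54]
  [22, 22, ∞, 22]
  [61, 37, 49, ∞]
D(3):
  [∞, 30, 38, 30]
  [91, ∞, 70, 54]
  [22, 22, ∞, 22]
  [61, 37, 49, ∞]
D(4):
  [∞, 30, 38, 30]
  [91, ∞, 70, 54]
  [22, 22, ∞, 22]
  [61, 37, 49, ∞]
Answer: T* = [[∞, 30, 38, 30], [91, ∞, 70, 54], [22, 22, ∞, 22], [61, 37, 49, ∞]]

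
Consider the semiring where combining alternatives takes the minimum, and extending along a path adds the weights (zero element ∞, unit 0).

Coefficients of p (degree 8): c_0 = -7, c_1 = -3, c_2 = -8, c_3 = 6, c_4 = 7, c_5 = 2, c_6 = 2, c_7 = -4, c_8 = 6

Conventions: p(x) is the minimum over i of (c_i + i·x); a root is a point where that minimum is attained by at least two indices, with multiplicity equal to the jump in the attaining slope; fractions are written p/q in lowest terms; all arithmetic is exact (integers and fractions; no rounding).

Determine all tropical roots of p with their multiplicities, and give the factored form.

hull edge (i=0, c=-7) to (i=2, c=-8): slope -1/2, span 2
hull edge (i=2, c=-8) to (i=7, c=-4): slope 4/5, span 5
hull edge (i=7, c=-4) to (i=8, c=6): slope 10, span 1
Factored form: p(x) = 6 ⊗ (x ⊕ (-10)) ⊗ (x ⊕ (-4/5)) ⊗ (x ⊕ (-4/5)) ⊗ (x ⊕ (-4/5)) ⊗ (x ⊕ (-4/5)) ⊗ (x ⊕ (-4/5)) ⊗ (x ⊕ 1/2) ⊗ (x ⊕ 1/2)
Answer: roots = -10 (mult 1), -4/5 (mult 5), 1/2 (mult 2)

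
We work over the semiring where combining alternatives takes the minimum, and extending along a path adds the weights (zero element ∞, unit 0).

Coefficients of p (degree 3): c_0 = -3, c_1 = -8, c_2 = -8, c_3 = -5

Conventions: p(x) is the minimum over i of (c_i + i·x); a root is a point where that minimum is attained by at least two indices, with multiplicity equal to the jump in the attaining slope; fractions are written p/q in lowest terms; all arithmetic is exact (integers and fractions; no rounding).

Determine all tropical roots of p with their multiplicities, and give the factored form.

hull edge (i=0, c=-3) to (i=1, c=-8): slope -5, span 1
hull edge (i=1, c=-8) to (i=2, c=-8): slope 0, span 1
hull edge (i=2, c=-8) to (i=3, c=-5): slope 3, span 1
Factored form: p(x) = -5 ⊗ (x ⊕ (-3)) ⊗ (x ⊕ 0) ⊗ (x ⊕ 5)
Answer: roots = -3 (mult 1), 0 (mult 1), 5 (mult 1)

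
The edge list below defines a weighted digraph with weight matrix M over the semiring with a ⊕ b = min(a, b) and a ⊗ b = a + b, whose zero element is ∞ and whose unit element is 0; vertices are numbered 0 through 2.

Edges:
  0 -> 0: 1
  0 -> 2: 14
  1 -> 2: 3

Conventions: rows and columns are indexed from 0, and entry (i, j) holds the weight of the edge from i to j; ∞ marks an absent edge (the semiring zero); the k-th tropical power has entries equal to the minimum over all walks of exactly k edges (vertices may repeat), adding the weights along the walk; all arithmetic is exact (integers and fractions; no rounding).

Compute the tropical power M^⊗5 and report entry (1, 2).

M^⊗2:
  [2, ∞, 15]
  [∞, ∞, ∞]
  [∞, ∞, ∞]
M^⊗3:
  [3, ∞, 16]
  [∞, ∞, ∞]
  [∞, ∞, ∞]
M^⊗4:
  [4, ∞, 17]
  [∞, ∞, ∞]
  [∞, ∞, ∞]
M^⊗5:
  [5, ∞, 18]
  [∞, ∞, ∞]
  [∞, ∞, ∞]
Key observation: no walk of exactly 5 edges connects these vertices, so the entry is the semiring zero.
Answer: (M^⊗5)[1][2] = ∞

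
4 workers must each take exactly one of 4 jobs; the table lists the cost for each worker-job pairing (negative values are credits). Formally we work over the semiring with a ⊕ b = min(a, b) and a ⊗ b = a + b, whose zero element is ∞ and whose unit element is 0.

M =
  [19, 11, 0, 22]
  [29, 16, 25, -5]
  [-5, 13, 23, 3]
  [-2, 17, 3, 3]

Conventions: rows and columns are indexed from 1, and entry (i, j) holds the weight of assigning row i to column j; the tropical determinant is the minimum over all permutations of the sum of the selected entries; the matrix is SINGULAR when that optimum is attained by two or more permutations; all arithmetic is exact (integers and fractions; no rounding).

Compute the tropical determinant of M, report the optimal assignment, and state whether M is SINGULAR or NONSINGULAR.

σ = (1, 2, 3, 4): 19 + 16 + 23 + 3 = 61
σ = (1, 2, 4, 3): 19 + 16 + 3 + 3 = 41
σ = (1, 3, 2, 4): 19 + 25 + 13 + 3 = 60
σ = (1, 3, 4, 2): 19 + 25 + 3 + 17 = 64
σ = (1, 4, 2, 3): 19 + (-5) + 13 + 3 = 30
σ = (1, 4, 3, 2): 19 + (-5) + 23 + 17 = 54
σ = (2, 1, 3, 4): 11 + 29 + 23 + 3 = 66
σ = (2, 1, 4, 3): 11 + 29 + 3 + 3 = 46
σ = (2, 3, 1, 4): 11 + 25 + (-5) + 3 = 34
σ = (2, 3, 4, 1): 11 + 25 + 3 + (-2) = 37
σ = (2, 4, 1, 3): 11 + (-5) + (-5) + 3 = 4
σ = (2, 4, 3, 1): 11 + (-5) + 23 + (-2) = 27
σ = (3, 1, 2, 4): 0 + 29 + 13 + 3 = 45
σ = (3, 1, 4, 2): 0 + 29 + 3 + 17 = 49
σ = (3, 2, 1, 4): 0 + 16 + (-5) + 3 = 14
σ = (3, 2, 4, 1): 0 + 16 + 3 + (-2) = 17
σ = (3, 4, 1, 2): 0 + (-5) + (-5) + 17 = 7
σ = (3, 4, 2, 1): 0 + (-5) + 13 + (-2) = 6
σ = (4, 1, 2, 3): 22 + 29 + 13 + 3 = 67
σ = (4, 1, 3, 2): 22 + 29 + 23 + 17 = 91
σ = (4, 2, 1, 3): 22 + 16 + (-5) + 3 = 36
σ = (4, 2, 3, 1): 22 + 16 + 23 + (-2) = 59
σ = (4, 3, 1, 2): 22 + 25 + (-5) + 17 = 59
σ = (4, 3, 2, 1): 22 + 25 + 13 + (-2) = 58
Optimal value attained by: σ = (2, 4, 1, 3).
Answer: det⊕(M) = 4; verdict: NONSINGULAR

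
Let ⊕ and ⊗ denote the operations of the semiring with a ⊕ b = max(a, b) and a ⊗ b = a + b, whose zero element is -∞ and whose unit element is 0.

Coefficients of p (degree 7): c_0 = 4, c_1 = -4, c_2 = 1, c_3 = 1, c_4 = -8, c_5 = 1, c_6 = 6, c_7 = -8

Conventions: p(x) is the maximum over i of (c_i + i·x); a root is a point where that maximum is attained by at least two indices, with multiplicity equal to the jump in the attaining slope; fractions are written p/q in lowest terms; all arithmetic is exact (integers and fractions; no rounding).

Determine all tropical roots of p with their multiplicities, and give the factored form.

hull edge (i=0, c=4) to (i=6, c=6): slope 1/3, span 6
hull edge (i=6, c=6) to (i=7, c=-8): slope -14, span 1
Factored form: p(x) = -8 ⊗ (x ⊕ (-1/3)) ⊗ (x ⊕ (-1/3)) ⊗ (x ⊕ (-1/3)) ⊗ (x ⊕ (-1/3)) ⊗ (x ⊕ (-1/3)) ⊗ (x ⊕ (-1/3)) ⊗ (x ⊕ 14)
Answer: roots = -1/3 (mult 6), 14 (mult 1)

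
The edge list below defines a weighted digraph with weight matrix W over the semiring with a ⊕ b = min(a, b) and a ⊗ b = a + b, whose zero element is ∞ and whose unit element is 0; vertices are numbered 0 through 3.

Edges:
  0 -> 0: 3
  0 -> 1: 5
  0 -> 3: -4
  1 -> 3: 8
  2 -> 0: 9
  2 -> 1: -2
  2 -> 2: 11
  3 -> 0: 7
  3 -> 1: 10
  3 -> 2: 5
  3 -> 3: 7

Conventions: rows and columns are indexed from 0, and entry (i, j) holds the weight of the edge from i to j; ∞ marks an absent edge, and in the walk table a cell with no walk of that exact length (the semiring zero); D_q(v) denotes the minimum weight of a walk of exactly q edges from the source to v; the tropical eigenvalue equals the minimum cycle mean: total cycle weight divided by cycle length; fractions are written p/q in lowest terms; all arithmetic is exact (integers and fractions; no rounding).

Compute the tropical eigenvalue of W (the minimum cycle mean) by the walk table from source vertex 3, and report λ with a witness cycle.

q=0: [∞, ∞, ∞, 0]
q=1: [7, 10, 5, 7]
q=2: [10, 3, 12, 3]
q=3: [10, 10, 8, 6]
q=4: [13, 6, 11, 6]
Optimal cycle mean attained by: cycle 0->3->0, total (-4) + 7, length 2.
Answer: λ = 3/2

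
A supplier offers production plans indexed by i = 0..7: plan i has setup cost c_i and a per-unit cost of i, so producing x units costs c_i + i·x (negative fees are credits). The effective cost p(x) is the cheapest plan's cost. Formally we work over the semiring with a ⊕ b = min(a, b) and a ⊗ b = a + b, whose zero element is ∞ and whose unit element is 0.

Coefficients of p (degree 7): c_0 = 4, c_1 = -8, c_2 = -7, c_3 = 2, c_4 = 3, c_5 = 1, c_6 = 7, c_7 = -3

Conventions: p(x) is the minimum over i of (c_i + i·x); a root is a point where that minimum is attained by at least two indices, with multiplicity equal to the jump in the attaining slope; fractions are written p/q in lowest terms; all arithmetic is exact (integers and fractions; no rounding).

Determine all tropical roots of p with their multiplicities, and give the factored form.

hull edge (i=0, c=4) to (i=1, c=-8): slope -12, span 1
hull edge (i=1, c=-8) to (i=7, c=-3): slope 5/6, span 6
Factored form: p(x) = -3 ⊗ (x ⊕ (-5/6)) ⊗ (x ⊕ (-5/6)) ⊗ (x ⊕ (-5/6)) ⊗ (x ⊕ (-5/6)) ⊗ (x ⊕ (-5/6)) ⊗ (x ⊕ (-5/6)) ⊗ (x ⊕ 12)
Answer: roots = -5/6 (mult 6), 12 (mult 1)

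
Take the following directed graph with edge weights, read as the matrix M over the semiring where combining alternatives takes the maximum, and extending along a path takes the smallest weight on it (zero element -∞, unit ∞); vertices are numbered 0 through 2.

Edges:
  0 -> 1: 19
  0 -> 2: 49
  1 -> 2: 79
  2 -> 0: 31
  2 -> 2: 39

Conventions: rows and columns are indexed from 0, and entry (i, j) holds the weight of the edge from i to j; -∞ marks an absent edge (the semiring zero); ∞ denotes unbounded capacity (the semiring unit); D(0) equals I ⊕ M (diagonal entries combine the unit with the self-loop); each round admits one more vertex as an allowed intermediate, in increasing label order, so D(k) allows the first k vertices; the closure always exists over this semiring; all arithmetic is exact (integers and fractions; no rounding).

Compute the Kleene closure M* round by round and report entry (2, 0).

D(0):
  [∞, 19, 49]
  [-∞, ∞, 79]
  [31, -∞, ∞]
D(1):
  [∞, 19, 49]
  [-∞, ∞, 79]
  [31, 19, ∞]
D(2):
  [∞, 19, 49]
  [-∞, ∞, 79]
  [31, 19, ∞]
D(3):
  [∞, 19, 49]
  [31, ∞, 79]
  [31, 19, ∞]
Answer: M*[2][0] = 31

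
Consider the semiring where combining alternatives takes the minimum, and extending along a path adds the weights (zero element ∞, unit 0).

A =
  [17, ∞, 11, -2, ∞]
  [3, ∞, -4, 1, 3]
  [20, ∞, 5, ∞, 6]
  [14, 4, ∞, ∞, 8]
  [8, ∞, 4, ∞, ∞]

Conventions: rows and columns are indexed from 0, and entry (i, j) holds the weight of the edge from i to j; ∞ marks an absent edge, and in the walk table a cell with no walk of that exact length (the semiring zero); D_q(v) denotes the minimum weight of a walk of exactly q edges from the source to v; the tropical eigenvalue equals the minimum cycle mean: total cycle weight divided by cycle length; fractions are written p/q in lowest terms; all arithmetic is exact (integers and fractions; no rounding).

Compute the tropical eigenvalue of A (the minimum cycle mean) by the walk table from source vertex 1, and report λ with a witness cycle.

q=0: [∞, 0, ∞, ∞, ∞]
q=1: [3, ∞, -4, 1, 3]
q=2: [11, 5, 1, 1, 2]
q=3: [8, 5, 1, 6, 7]
q=4: [8, 10, 1, 6, 7]
q=5: [13, 10, 6, 6, 7]
Optimal cycle mean attained by: cycle 0->3->1->0, total (-2) + 4 + 3, length 3.
Answer: λ = 5/3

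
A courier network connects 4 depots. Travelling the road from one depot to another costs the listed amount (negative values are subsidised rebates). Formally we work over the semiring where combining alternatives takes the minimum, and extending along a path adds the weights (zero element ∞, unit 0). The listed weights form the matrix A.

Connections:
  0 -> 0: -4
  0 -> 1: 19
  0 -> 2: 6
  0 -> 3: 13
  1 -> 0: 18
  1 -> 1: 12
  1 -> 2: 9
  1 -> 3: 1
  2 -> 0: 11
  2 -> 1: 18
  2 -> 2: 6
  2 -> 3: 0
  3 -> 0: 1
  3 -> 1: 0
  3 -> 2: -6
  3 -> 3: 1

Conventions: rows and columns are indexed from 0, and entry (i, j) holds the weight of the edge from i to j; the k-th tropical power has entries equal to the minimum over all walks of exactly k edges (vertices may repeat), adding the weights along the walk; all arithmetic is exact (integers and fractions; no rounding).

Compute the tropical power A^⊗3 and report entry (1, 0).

A^⊗2:
  [-8, 13, 2, 6]
  [2, 1, -5, 2]
  [1, 0, -6, 1]
  [-3, 1, -5, -6]
A^⊗3:
  [-12, 6, -2, 2]
  [-2, 2, -4, -5]
  [-3, 1, -5, -6]
  [-7, -6, -12, -5]
Key observation: the optimum is the walk 1->3->0->0, with weight 1 + 1 + (-4) = -2.
Optimal value attained by: walk 1->3->0->0.
Answer: (A^⊗3)[1][0] = -2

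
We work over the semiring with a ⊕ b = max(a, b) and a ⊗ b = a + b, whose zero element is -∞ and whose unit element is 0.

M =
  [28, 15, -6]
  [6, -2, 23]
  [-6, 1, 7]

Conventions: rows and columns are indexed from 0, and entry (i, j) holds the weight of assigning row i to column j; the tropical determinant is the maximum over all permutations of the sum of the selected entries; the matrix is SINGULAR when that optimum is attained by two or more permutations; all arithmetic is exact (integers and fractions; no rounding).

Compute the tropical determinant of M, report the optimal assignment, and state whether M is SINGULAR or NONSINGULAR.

σ = (0, 1, 2): 28 + (-2) + 7 = 33
σ = (0, 2, 1): 28 + 23 + 1 = 52
σ = (1, 0, 2): 15 + 6 + 7 = 28
σ = (1, 2, 0): 15 + 23 + (-6) = 32
σ = (2, 0, 1): (-6) + 6 + 1 = 1
σ = (2, 1, 0): (-6) + (-2) + (-6) = -14
Optimal value attained by: σ = (0, 2, 1).
Answer: det⊕(M) = 52; verdict: NONSINGULAR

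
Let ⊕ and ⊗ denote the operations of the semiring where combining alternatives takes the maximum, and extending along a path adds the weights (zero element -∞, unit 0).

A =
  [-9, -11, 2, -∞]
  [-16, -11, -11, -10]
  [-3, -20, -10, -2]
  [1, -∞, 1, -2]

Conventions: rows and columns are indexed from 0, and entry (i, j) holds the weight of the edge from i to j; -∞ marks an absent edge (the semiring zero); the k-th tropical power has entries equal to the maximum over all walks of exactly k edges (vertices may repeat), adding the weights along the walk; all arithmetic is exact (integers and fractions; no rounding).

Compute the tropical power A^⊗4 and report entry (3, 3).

A^⊗2:
  [-1, -18, -7, 0]
  [-9, -22, -9, -12]
  [-1, -14, -1, -4]
  [-1, -10, 3, -1]
A^⊗3:
  [1, -12, 1, -2]
  [-11, -20, -7, -11]
  [-3, -12, 1, -3]
  [0, -12, 1, 1]
A^⊗4:
  [-1, -10, 3, -1]
  [-10, -22, -9, -9]
  [-2, -14, -1, -1]
  [2, -11, 2, -1]
Key observation: the optimum is the walk 3->0->2->3->3, with weight 1 + 2 + (-2) + (-2) = -1.
Optimal value attained by: walk 3->0->2->3->3.
Answer: (A^⊗4)[3][3] = -1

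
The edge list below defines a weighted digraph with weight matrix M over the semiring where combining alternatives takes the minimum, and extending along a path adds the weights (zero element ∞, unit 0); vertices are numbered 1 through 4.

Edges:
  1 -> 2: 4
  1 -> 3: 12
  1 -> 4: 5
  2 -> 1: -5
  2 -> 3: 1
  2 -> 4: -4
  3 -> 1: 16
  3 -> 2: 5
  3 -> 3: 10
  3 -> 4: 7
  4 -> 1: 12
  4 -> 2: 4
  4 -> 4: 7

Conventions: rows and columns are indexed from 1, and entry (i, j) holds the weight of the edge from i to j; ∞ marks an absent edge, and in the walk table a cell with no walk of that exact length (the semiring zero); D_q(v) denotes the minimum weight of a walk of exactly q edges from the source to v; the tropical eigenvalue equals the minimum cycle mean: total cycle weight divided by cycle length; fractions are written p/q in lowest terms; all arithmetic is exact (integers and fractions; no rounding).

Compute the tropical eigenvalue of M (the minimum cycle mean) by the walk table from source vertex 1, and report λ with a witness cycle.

q=0: [0, ∞, ∞, ∞]
q=1: [∞, 4, 12, 5]
q=2: [-1, 9, 5, 0]
q=3: [4, 3, 10, 4]
q=4: [-2, 8, 4, -1]
Optimal cycle mean attained by: cycle 1->2->1, total 4 + (-5), length 2.
Answer: λ = -1/2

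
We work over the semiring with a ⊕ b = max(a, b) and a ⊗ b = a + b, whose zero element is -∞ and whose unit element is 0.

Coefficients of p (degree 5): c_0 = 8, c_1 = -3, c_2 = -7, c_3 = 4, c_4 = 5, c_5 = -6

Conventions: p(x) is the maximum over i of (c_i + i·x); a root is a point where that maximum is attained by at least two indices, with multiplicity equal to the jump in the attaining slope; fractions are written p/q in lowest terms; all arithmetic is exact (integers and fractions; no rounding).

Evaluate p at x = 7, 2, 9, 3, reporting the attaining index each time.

p(7) = max(8+0·7=8, -3+1·7=4, -7+2·7=7, 4+3·7=25, 5+4·7=33, -6+5·7=29) = 33 (attained by i=4)
p(2) = max(8+0·2=8, -3+1·2=-1, -7+2·2=-3, 4+3·2=10, 5+4·2=13, -6+5·2=4) = 13 (attained by i=4)
p(9) = max(8+0·9=8, -3+1·9=6, -7+2·9=11, 4+3·9=31, 5+4·9=41, -6+5·9=39) = 41 (attained by i=4)
p(3) = max(8+0·3=8, -3+1·3=0, -7+2·3=-1, 4+3·3=13, 5+4·3=17, -6+5·3=9) = 17 (attained by i=4)
Answer: p(7) = 33; p(2) = 13; p(9) = 41; p(3) = 17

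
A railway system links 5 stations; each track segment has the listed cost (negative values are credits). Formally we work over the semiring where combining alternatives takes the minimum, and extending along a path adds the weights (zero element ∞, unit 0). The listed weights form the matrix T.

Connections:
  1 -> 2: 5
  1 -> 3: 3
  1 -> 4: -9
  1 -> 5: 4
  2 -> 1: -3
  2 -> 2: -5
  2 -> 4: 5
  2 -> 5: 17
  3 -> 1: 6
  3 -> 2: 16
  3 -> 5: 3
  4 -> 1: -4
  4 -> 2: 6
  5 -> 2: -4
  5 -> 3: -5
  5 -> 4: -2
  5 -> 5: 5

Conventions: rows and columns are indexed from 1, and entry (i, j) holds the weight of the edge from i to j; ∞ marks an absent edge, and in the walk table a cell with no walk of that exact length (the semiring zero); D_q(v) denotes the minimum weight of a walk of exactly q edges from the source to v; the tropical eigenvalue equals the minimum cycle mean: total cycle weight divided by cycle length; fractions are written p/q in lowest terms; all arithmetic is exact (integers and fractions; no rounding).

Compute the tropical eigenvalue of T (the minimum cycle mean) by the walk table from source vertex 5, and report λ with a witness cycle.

q=0: [∞, ∞, ∞, ∞, 0]
q=1: [∞, -4, -5, -2, 5]
q=2: [-7, -9, 0, 1, -2]
q=3: [-12, -14, -7, -16, -3]
q=4: [-20, -19, -9, -21, -8]
q=5: [-25, -24, -17, -29, -16]
Optimal cycle mean attained by: cycle 1->4->1, total (-9) + (-4), length 2.
Answer: λ = -13/2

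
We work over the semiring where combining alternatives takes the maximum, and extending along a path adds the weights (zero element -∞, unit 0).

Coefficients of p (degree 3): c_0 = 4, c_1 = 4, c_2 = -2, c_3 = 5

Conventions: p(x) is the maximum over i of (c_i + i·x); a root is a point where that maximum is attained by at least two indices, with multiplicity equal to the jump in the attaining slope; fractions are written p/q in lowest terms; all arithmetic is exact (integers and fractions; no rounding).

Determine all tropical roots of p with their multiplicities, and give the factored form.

hull edge (i=0, c=4) to (i=3, c=5): slope 1/3, span 3
Factored form: p(x) = 5 ⊗ (x ⊕ (-1/3)) ⊗ (x ⊕ (-1/3)) ⊗ (x ⊕ (-1/3))
Answer: roots = -1/3 (mult 3)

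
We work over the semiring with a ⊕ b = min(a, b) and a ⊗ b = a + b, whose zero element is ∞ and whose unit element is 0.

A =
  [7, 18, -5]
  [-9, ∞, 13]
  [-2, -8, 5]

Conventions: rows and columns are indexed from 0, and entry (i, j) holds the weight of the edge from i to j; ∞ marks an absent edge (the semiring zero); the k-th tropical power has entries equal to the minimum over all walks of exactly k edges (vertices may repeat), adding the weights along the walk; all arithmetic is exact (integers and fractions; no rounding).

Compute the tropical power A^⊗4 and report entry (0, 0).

A^⊗2:
  [-7, -13, 0]
  [-2, 5, -14]
  [-17, -3, -7]
A^⊗3:
  [-22, -8, -12]
  [-16, -22, -9]
  [-12, -15, -22]
A^⊗4:
  [-17, -20, -27]
  [-31, -17, -21]
  [-24, -30, -17]
Key observation: the optimum is the walk 0->2->2->1->0, with weight (-5) + 5 + (-8) + (-9) = -17.
Optimal value attained by: walk 0->2->2->1->0.
Answer: (A^⊗4)[0][0] = -17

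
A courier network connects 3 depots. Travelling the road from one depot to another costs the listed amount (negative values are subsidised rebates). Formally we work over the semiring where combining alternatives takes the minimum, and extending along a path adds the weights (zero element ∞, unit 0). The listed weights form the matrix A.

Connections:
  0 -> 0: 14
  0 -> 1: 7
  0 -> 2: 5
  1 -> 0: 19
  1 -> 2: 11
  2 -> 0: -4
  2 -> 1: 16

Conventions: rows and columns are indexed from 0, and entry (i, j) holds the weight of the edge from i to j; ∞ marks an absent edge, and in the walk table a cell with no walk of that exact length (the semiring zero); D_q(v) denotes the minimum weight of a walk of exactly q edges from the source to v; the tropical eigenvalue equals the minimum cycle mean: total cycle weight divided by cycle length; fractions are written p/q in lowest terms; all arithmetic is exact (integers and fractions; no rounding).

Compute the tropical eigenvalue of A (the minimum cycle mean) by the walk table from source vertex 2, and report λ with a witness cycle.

q=0: [∞, ∞, 0]
q=1: [-4, 16, ∞]
q=2: [10, 3, 1]
q=3: [-3, 17, 14]
Optimal cycle mean attained by: cycle 0->2->0, total 5 + (-4), length 2.
Answer: λ = 1/2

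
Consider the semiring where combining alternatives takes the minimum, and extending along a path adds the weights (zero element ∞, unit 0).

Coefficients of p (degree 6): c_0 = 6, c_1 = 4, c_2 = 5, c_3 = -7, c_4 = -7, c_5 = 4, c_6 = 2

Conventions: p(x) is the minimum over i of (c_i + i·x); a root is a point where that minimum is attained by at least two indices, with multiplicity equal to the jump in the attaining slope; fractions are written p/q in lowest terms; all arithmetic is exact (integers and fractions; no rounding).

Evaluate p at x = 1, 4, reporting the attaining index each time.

p(1) = min(6+0·1=6, 4+1·1=5, 5+2·1=7, -7+3·1=-4, -7+4·1=-3, 4+5·1=9, 2+6·1=8) = -4 (attained by i=3)
p(4) = min(6+0·4=6, 4+1·4=8, 5+2·4=13, -7+3·4=5, -7+4·4=9, 4+5·4=24, 2+6·4=26) = 5 (attained by i=3)
Answer: p(1) = -4; p(4) = 5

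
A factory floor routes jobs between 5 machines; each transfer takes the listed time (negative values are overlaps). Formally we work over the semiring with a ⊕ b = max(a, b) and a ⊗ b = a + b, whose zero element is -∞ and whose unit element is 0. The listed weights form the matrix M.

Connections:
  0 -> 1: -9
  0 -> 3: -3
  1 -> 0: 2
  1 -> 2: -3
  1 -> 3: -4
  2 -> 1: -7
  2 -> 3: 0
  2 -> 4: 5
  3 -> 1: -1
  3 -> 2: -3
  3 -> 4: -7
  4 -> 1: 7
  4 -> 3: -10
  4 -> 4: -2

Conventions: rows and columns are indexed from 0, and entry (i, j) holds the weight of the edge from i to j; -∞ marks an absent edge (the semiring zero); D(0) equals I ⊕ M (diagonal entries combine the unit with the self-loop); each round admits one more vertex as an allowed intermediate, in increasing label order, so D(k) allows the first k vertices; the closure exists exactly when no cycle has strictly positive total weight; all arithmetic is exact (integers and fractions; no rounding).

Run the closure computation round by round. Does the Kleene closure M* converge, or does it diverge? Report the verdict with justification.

D(0):
  [0, -9, -∞, -3, -∞]
  [2, 0, -3, -4, -∞]
  [-∞, -7, 0, 0, 5]
  [-∞, -1, -3, 0, -7]
  [-∞, 7, -∞, -10, 0]
D(1):
  [0, -9, -∞, -3, -∞]
  [2, 0, -3, -1, -∞]
  [-∞, -7, 0, 0, 5]
  [-∞, -1, -3, 0, -7]
  [-∞, 7, -∞, -10, 0]
D(2):
  [0, -9, -12, -3, -∞]
  [2, 0, -3, -1, -∞]
  [-5, -7, 0, 0, 5]
  [1, -1, -3, 0, -7]
  [9, 7, 4, 6, 0]
Detection: at round 3, diagonal entry (4, 4) turns strictly positive.
Key observation: the cycle 4->1->2->4 has total weight 7 + (-3) + 5, which is strictly positive.
Answer: DIVERGES — positive cycle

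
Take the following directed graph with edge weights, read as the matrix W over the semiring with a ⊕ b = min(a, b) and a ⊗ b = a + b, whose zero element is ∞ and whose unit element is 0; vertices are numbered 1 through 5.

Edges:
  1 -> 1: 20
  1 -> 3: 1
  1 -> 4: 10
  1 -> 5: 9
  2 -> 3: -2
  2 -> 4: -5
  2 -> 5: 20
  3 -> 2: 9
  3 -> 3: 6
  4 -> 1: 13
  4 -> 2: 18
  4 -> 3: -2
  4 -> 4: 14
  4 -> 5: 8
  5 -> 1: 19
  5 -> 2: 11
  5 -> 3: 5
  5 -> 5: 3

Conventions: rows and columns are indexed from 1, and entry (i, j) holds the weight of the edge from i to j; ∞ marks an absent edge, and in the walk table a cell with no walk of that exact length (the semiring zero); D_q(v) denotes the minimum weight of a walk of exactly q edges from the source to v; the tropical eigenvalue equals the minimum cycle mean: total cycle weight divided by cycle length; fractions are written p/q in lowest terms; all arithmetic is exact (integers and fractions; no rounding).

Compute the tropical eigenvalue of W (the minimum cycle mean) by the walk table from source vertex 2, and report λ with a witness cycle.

q=0: [∞, 0, ∞, ∞, ∞]
q=1: [∞, ∞, -2, -5, 20]
q=2: [8, 7, -7, 9, 3]
q=3: [22, 2, -1, 2, 6]
q=4: [15, 8, 0, -3, 9]
q=5: [10, 9, -5, 3, 5]
Optimal cycle mean attained by: cycle 2->4->3->2, total (-5) + (-2) + 9, length 3.
Answer: λ = 2/3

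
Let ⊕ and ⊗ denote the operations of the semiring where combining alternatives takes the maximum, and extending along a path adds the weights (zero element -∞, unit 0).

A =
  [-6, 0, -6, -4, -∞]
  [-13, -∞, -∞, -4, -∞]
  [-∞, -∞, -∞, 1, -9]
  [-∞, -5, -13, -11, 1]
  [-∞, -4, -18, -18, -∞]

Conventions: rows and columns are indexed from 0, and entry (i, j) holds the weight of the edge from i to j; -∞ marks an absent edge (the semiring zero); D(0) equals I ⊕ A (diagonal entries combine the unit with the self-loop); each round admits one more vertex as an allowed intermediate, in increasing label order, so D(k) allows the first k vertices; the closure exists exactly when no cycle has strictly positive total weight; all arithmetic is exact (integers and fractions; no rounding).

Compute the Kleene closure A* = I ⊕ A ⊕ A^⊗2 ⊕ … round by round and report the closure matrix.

D(0):
  [0, 0, -6, -4, -∞]
  [-13, 0, -∞, -4, -∞]
  [-∞, -∞, 0, 1, -9]
  [-∞, -5, -13, 0, 1]
  [-∞, -4, -18, -18, 0]
D(1):
  [0, 0, -6, -4, -∞]
  [-13, 0, -19, -4, -∞]
  [-∞, -∞, 0, 1, -9]
  [-∞, -5, -13, 0, 1]
  [-∞, -4, -18, -18, 0]
D(2):
  [0, 0, -6, -4, -∞]
  [-13, 0, -19, -4, -∞]
  [-∞, -∞, 0, 1, -9]
  [-18, -5, -13, 0, 1]
  [-17, -4, -18, -8, 0]
D(3):
  [0, 0, -6, -4, -15]
  [-13, 0, -19, -4, -28]
  [-∞, -∞, 0, 1, -9]
  [-18, -5, -13, 0, 1]
  [-17, -4, -18, -8, 0]
D(4):
  [0, 0, -6, -4, -3]
  [-13, 0, -17, -4, -3]
  [-17, -4, 0, 1, 2]
  [-18, -5, -13, 0, 1]
  [-17, -4, -18, -8, 0]
D(5):
  [0, 0, -6, -4, -3]
  [-13, 0, -17, -4, -3]
  [-15, -2, 0, 1, 2]
  [-16, -3, -13, 0, 1]
  [-17, -4, -18, -8, 0]
Answer: A* = [[0, 0, -6, -4, -3], [-13, 0, -17, -4, -3], [-15, -2, 0, 1, 2], [-16, -3, -13, 0, 1], [-17, -4, -18, -8, 0]]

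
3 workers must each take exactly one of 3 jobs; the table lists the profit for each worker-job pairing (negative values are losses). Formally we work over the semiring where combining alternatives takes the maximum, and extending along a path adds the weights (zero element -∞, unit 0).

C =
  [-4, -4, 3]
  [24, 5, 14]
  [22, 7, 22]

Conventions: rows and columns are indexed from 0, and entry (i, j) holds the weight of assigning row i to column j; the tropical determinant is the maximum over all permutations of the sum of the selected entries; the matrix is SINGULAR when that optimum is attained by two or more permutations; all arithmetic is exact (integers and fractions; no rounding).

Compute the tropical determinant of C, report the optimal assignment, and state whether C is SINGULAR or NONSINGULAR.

σ = (0, 1, 2): (-4) + 5 + 22 = 23
σ = (0, 2, 1): (-4) + 14 + 7 = 17
σ = (1, 0, 2): (-4) + 24 + 22 = 42
σ = (1, 2, 0): (-4) + 14 + 22 = 32
σ = (2, 0, 1): 3 + 24 + 7 = 34
σ = (2, 1, 0): 3 + 5 + 22 = 30
Optimal value attained by: σ = (1, 0, 2).
Answer: det⊕(C) = 42; verdict: NONSINGULAR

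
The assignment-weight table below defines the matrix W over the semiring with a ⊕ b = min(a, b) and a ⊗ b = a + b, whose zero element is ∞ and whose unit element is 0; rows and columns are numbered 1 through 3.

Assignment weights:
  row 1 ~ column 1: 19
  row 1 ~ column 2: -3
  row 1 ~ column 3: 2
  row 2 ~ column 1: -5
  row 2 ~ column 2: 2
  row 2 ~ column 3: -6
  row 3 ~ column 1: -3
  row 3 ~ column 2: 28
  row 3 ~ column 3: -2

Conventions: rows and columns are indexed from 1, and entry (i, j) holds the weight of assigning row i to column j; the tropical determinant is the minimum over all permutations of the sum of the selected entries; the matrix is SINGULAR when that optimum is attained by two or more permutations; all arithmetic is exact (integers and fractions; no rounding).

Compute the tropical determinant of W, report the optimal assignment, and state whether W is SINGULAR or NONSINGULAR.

σ = (1, 2, 3): 19 + 2 + (-2) = 19
σ = (1, 3, 2): 19 + (-6) + 28 = 41
σ = (2, 1, 3): (-3) + (-5) + (-2) = -10
σ = (2, 3, 1): (-3) + (-6) + (-3) = -12
σ = (3, 1, 2): 2 + (-5) + 28 = 25
σ = (3, 2, 1): 2 + 2 + (-3) = 1
Optimal value attained by: σ = (2, 3, 1).
Answer: det⊕(W) = -12; verdict: NONSINGULAR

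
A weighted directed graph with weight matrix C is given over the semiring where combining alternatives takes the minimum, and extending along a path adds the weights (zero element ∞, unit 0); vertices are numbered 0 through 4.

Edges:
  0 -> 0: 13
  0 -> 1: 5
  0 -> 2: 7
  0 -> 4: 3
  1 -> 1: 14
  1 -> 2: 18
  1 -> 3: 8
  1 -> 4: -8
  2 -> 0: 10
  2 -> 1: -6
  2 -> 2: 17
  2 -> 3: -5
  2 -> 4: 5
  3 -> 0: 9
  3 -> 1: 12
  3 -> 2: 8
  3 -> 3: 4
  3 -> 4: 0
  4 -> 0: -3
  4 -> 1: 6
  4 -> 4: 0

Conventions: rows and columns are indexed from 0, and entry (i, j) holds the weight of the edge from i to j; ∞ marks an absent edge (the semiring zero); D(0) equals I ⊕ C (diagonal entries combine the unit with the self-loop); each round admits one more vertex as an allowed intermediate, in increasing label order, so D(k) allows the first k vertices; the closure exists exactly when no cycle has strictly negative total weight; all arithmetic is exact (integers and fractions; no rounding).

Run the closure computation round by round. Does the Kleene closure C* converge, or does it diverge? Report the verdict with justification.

D(0):
  [0, 5, 7, ∞, 3]
  [∞, 0, 18, 8, -8]
  [10, -6, 0, -5, 5]
  [9, 12, 8, 0, 0]
  [-3, 6, ∞, ∞, 0]
D(1):
  [0, 5, 7, ∞, 3]
  [∞, 0, 18, 8, -8]
  [10, -6, 0, -5, 5]
  [9, 12, 8, 0, 0]
  [-3, 2, 4, ∞, 0]
Detection: at round 2, diagonal entry (4, 4) turns strictly negative.
Key observation: the cycle 4->0->1->4 has total weight (-3) + 5 + (-8), which is strictly negative.
Answer: DIVERGES — negative cycle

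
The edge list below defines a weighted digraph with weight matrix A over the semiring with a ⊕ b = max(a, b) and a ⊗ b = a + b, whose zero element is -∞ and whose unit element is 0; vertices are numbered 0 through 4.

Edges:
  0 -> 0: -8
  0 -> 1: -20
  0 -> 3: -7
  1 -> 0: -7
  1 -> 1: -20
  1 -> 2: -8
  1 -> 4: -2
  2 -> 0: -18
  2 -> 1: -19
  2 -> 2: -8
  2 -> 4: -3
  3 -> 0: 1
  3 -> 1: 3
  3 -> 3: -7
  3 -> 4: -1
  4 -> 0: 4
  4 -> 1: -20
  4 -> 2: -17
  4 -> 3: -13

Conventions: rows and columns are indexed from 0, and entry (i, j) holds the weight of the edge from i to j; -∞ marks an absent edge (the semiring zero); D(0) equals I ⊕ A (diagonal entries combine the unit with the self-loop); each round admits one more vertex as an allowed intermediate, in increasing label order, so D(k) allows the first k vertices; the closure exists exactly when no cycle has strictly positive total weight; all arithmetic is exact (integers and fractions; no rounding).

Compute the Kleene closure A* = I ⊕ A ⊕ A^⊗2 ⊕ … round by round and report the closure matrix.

D(0):
  [0, -20, -∞, -7, -∞]
  [-7, 0, -8, -∞, -2]
  [-18, -19, 0, -∞, -3]
  [1, 3, -∞, 0, -1]
  [4, -20, -17, -13, 0]
D(1):
  [0, -20, -∞, -7, -∞]
  [-7, 0, -8, -14, -2]
  [-18, -19, 0, -25, -3]
  [1, 3, -∞, 0, -1]
  [4, -16, -17, -3, 0]
D(2):
  [0, -20, -28, -7, -22]
  [-7, 0, -8, -14, -2]
  [-18, -19, 0, -25, -3]
  [1, 3, -5, 0, 1]
  [4, -16, -17, -3, 0]
D(3):
  [0, -20, -28, -7, -22]
  [-7, 0, -8, -14, -2]
  [-18, -19, 0, -25, -3]
  [1, 3, -5, 0, 1]
  [4, -16, -17, -3, 0]
D(4):
  [0, -4, -12, -7, -6]
  [-7, 0, -8, -14, -2]
  [-18, -19, 0, -25, -3]
  [1, 3, -5, 0, 1]
  [4, 0, -8, -3, 0]
D(5):
  [0, -4, -12, -7, -6]
  [2, 0, -8, -5, -2]
  [1, -3, 0, -6, -3]
  [5, 3, -5, 0, 1]
  [4, 0, -8, -3, 0]
Answer: A* = [[0, -4, -12, -7, -6], [2, 0, -8, -5, -2], [1, -3, 0, -6, -3], [5, 3, -5, 0, 1], [4, 0, -8, -3, 0]]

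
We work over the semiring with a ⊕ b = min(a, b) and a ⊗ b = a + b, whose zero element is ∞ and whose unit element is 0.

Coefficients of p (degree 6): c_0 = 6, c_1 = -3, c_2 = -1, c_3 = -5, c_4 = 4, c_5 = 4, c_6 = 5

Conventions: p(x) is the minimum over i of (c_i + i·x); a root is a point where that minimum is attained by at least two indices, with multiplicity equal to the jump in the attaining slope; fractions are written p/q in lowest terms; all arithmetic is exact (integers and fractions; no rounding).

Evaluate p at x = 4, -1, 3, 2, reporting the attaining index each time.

p(4) = min(6+0·4=6, -3+1·4=1, -1+2·4=7, -5+3·4=7, 4+4·4=20, 4+5·4=24, 5+6·4=29) = 1 (attained by i=1)
p(-1) = min(6+0·(-1)=6, -3+1·(-1)=-4, -1+2·(-1)=-3, -5+3·(-1)=-8, 4+4·(-1)=0, 4+5·(-1)=-1, 5+6·(-1)=-1) = -8 (attained by i=3)
p(3) = min(6+0·3=6, -3+1·3=0, -1+2·3=5, -5+3·3=4, 4+4·3=16, 4+5·3=19, 5+6·3=23) = 0 (attained by i=1)
p(2) = min(6+0·2=6, -3+1·2=-1, -1+2·2=3, -5+3·2=1, 4+4·2=12, 4+5·2=14, 5+6·2=17) = -1 (attained by i=1)
Answer: p(4) = 1; p(-1) = -8; p(3) = 0; p(2) = -1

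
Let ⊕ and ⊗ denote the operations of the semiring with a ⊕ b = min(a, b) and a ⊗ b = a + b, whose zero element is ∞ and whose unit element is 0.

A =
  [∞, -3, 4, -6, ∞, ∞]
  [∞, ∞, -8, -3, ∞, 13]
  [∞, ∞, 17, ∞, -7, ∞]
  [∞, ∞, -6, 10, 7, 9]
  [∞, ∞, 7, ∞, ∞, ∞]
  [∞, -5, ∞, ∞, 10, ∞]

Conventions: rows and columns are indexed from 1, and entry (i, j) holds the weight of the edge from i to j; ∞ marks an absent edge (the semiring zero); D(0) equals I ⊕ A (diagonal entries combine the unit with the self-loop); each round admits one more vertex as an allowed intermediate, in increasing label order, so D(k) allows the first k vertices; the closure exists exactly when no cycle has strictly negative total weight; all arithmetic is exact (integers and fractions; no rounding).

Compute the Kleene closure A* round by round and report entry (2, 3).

D(0):
  [0, -3, 4, -6, ∞, ∞]
  [∞, 0, -8, -3, ∞, 13]
  [∞, ∞, 0, ∞, -7, ∞]
  [∞, ∞, -6, 0, 7, 9]
  [∞, ∞, 7, ∞, 0, ∞]
  [∞, -5, ∞, ∞, 10, 0]
D(1):
  [0, -3, 4, -6, ∞, ∞]
  [∞, 0, -8, -3, ∞, 13]
  [∞, ∞, 0, ∞, -7, ∞]
  [∞, ∞, -6, 0, 7, 9]
  [∞, ∞, 7, ∞, 0, ∞]
  [∞, -5, ∞, ∞, 10, 0]
D(2):
  [0, -3, -11, -6, ∞, 10]
  [∞, 0, -8, -3, ∞, 13]
  [∞, ∞, 0, ∞, -7, ∞]
  [∞, ∞, -6, 0, 7, 9]
  [∞, ∞, 7, ∞, 0, ∞]
  [∞, -5, -13, -8, 10, 0]
D(3):
  [0, -3, -11, -6, -18, 10]
  [∞, 0, -8, -3, -15, 13]
  [∞, ∞, 0, ∞, -7, ∞]
  [∞, ∞, -6, 0, -13, 9]
  [∞, ∞, 7, ∞, 0, ∞]
  [∞, -5, -13, -8, -20, 0]
D(4):
  [0, -3, -12, -6, -19, 3]
  [∞, 0, -9, -3, -16, 6]
  [∞, ∞, 0, ∞, -7, ∞]
  [∞, ∞, -6, 0, -13, 9]
  [∞, ∞, 7, ∞, 0, ∞]
  [∞, -5, -14, -8, -21, 0]
D(5):
  [0, -3, -12, -6, -19, 3]
  [∞, 0, -9, -3, -16, 6]
  [∞, ∞, 0, ∞, -7, ∞]
  [∞, ∞, -6, 0, -13, 9]
  [∞, ∞, 7, ∞, 0, ∞]
  [∞, -5, -14, -8, -21, 0]
D(6):
  [0, -3, -12, -6, -19, 3]
  [∞, 0, -9, -3, -16, 6]
  [∞, ∞, 0, ∞, -7, ∞]
  [∞, 4, -6, 0, -13, 9]
  [∞, ∞, 7, ∞, 0, ∞]
  [∞, -5, -14, -8, -21, 0]
Answer: A*[2][3] = -9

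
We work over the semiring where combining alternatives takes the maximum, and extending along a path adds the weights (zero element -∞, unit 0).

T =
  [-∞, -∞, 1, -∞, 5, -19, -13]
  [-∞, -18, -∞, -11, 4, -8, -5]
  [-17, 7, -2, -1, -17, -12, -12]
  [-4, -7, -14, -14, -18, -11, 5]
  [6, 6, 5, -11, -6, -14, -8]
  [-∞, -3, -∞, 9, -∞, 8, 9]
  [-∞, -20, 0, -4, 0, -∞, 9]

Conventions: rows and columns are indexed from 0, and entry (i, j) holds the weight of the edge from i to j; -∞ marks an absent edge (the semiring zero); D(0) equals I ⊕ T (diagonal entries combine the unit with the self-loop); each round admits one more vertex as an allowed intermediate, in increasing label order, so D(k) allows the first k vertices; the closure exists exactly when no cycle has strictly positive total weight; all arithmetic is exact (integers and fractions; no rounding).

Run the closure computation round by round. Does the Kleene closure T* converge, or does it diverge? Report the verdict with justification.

Detection: at round 0, diagonal entry (5, 5) turns strictly positive.
Key observation: the cycle 5->5 has total weight 8, which is strictly positive.
Answer: DIVERGES — positive cycle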